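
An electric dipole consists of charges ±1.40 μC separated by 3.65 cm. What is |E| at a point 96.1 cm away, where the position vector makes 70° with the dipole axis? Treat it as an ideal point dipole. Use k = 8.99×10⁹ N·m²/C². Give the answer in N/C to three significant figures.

Dipole moment p = qd = (1.40×10⁻⁶ C)(0.0365 m) = 5.11×10⁻⁸ C·m.
At angle θ the dipole field magnitude is E = (kp/r³)·√(1 + 3cos²θ).
kp/r³ = (8.99×10⁹)(5.11×10⁻⁸) / (0.961)³ = 517.6 N/C.
√(1 + 3cos²70°) = √(1 + 3·0.1170) = √1.3509 ≈ 1.1623.
E ≈ 517.6 × 1.162 = 601.6 N/C.

E ≈ 602 N/C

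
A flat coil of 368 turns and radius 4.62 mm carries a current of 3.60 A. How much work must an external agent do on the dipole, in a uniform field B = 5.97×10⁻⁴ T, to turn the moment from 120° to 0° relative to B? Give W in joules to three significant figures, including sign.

m = NIA = NIπa² = 368·(3.60)·π·(0.00462)² = 0.08884 A·m².
W_ext = ΔU = −mB cosθ₂ + mB cosθ₁ = mB(cosθ₁ − cosθ₂).
W = (0.08884)(5.97×10⁻⁴)·(cos120° − cos0°) = (5.304×10⁻⁵)·(-1.5000) = -7.956×10⁻⁵ J.

W ≈ -7.96×10⁻⁵ J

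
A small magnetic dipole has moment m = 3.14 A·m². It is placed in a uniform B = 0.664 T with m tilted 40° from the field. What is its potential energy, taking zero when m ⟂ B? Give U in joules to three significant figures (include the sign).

U ≈ -1.60 J

U = −m·B = −mB cosθ.
U = −(3.14)(0.664)·cos40° = -1.597 J.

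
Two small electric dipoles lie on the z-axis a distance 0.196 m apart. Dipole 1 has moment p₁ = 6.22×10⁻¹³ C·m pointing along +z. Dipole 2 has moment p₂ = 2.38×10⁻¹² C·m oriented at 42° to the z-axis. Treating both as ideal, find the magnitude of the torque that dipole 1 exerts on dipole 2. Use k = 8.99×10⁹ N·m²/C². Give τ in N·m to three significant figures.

τ ≈ 2.37×10⁻¹² N·m

The second dipole sits on the axis of the first, so the field there is axial: E₁ = 2kp₁/r³ along +z.
E₁ = 2(8.99×10⁹)(6.22×10⁻¹³)/(0.196)³ = 1.485 N/C.
Torque on the second dipole: τ = p₂ E₁ sinθ.
τ = (2.38×10⁻¹²)(1.485)·sin42° = 2.365×10⁻¹² N·m.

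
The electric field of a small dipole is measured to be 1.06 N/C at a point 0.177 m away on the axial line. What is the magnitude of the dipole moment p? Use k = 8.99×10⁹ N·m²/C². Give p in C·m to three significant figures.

p ≈ 3.27×10⁻¹³ C·m

On axis E = 2kp/r³, so p = Er³/(2k).
p = (1.06)·(0.177)³ / (2·8.99×10⁹) = 3.269×10⁻¹³ C·m.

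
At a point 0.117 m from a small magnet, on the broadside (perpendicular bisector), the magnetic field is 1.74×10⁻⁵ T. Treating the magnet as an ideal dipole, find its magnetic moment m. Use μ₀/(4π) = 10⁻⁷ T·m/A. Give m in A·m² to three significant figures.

In the equatorial plane B = (μ₀/4π)·m/r³, so m = Br³·4π/(μ₀).
m = (1.74×10⁻⁵)·(0.117)³ / (10⁻⁷) = 0.2787 A·m².

m ≈ 0.279 A·m²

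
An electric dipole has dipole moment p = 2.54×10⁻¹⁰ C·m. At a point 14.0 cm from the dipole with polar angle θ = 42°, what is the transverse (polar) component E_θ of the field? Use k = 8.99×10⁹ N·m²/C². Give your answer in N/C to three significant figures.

E_θ ≈ 557 N/C

For a dipole, E_θ = (kp sinθ)/r³.
kp/r³ = (8.99×10⁹)(2.54×10⁻¹⁰)/(0.140)³ = 832.2 N/C.
E_θ = 832.2·sin42° = 556.8 N/C.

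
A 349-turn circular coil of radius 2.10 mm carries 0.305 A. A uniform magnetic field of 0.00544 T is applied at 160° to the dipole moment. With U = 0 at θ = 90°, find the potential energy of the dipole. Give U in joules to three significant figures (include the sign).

U ≈ 7.54×10⁻⁶ J

m = NIA = NIπa² = 349·(0.305)·π·(0.00210)² = 0.001475 A·m².
U = −m·B = −mB cosθ.
U = −(0.001475)(0.00544)·cos160° = 7.540×10⁻⁶ J.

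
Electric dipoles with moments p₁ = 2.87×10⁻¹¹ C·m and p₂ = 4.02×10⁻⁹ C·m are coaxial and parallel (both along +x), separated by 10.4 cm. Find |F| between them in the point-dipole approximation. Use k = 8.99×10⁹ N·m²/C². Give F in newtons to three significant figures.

F ≈ 5.32×10⁻⁵ N

On-axis field of dipole 1 at distance r: E = 2kp₁/r³. Force on dipole 2 is F = p₂·dE/dr (gradient along axis).
dE/dr = −6kp₁/r⁴, so |F| = 6kp₁p₂/r⁴ (attractive for aligned moments).
F = 6(8.99×10⁹)(2.87×10⁻¹¹)(4.02×10⁻⁹)/(0.104)⁴ = 5.320×10⁻⁵ N.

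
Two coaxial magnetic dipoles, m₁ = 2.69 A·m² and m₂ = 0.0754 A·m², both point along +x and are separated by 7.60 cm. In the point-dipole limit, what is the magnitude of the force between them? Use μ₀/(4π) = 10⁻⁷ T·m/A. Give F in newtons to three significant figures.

F ≈ 0.00365 N

On-axis B of dipole 1: B = (μ₀/4π)·2m₁/r³. Force on dipole 2: F = m₂·dB/dr.
dB/dr = −(μ₀/4π)·6m₁/r⁴, so |F| = (μ₀/4π)·6m₁m₂/r⁴.
F = 6(10⁻⁷)(2.69)(0.0754)/(0.0760)⁴ = 0.003648 N.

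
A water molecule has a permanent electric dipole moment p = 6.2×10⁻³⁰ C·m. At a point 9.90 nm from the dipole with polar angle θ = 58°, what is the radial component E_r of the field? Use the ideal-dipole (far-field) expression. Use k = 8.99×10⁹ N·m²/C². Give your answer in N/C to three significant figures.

For a dipole, E_r = (2kp cosθ)/r³.
kp/r³ = (8.99×10⁹)(6.20×10⁻³⁰)/(9.90×10⁻⁹)³ = 5.744×10⁴ N/C.
E_r = 2·5.744×10⁴·cos58° = 6.088×10⁴ N/C.

E_r ≈ 6.09×10⁴ N/C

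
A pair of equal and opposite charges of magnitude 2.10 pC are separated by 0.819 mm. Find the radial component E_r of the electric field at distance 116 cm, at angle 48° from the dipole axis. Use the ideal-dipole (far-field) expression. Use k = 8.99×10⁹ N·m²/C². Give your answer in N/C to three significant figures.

Dipole moment p = qd = (2.10×10⁻¹² C)(8.19×10⁻⁴ m) = 1.72×10⁻¹⁵ C·m.
For a dipole, E_r = (2kp cosθ)/r³.
kp/r³ = (8.99×10⁹)(1.72×10⁻¹⁵)/(1.16)³ = 9.906×10⁻⁶ N/C.
E_r = 2·9.906×10⁻⁶·cos48° = 1.326×10⁻⁵ N/C.

E_r ≈ 1.33×10⁻⁵ N/C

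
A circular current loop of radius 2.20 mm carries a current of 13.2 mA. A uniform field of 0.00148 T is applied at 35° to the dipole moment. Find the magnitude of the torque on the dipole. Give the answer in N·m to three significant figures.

Magnetic moment m = IA = Iπa² = (0.0132)·π·(0.00220)² = 2.007×10⁻⁷ A·m².
Torque on a magnetic dipole: τ = mB sinθ.
τ = (2.007×10⁻⁷)(0.00148)·sin35° = 1.704×10⁻¹⁰ N·m.

τ ≈ 1.70×10⁻¹⁰ N·m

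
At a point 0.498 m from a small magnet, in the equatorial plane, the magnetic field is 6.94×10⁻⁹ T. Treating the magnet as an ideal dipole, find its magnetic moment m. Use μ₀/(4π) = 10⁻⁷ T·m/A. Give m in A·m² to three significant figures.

m ≈ 0.00857 A·m²

In the equatorial plane B = (μ₀/4π)·m/r³, so m = Br³·4π/(μ₀).
m = (6.94×10⁻⁹)·(0.498)³ / (10⁻⁷) = 0.008571 A·m².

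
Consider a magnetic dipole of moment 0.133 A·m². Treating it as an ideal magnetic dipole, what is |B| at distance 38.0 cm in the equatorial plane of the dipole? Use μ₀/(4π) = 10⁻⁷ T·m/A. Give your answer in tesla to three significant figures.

In the equatorial plane B = (μ₀/4π)·m/r³ (half the axial value).
B = (10⁻⁷)·(0.133) / (0.380)³ = 2.424×10⁻⁷ T.

B ≈ 2.42×10⁻⁷ T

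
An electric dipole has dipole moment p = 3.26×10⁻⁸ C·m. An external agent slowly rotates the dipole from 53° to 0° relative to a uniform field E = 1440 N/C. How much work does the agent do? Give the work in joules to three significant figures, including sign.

W_ext = ΔU = U(θ₂) − U(θ₁) = −pE cosθ₂ − (−pE cosθ₁) = pE(cosθ₁ − cosθ₂).
W = (3.26×10⁻⁸)(1440)·(cos53° − cos0°) = (4.694×10⁻⁵)·(-0.3982) = -1.869×10⁻⁵ J.

W ≈ -1.87×10⁻⁵ J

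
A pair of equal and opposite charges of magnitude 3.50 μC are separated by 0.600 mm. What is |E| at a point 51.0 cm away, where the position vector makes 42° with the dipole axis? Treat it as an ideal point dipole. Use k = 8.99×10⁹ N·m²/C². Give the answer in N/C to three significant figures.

E ≈ 232 N/C

Dipole moment p = qd = (3.50×10⁻⁶ C)(6.00×10⁻⁴ m) = 2.10×10⁻⁹ C·m.
At angle θ the dipole field magnitude is E = (kp/r³)·√(1 + 3cos²θ).
kp/r³ = (8.99×10⁹)(2.10×10⁻⁹) / (0.510)³ = 142.3 N/C.
√(1 + 3cos²42°) = √(1 + 3·0.5523) = √2.6568 ≈ 1.6300.
E ≈ 142.3 × 1.630 = 232.0 N/C.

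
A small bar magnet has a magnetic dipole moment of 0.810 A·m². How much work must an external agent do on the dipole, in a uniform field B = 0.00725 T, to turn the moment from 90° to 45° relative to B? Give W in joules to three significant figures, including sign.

W_ext = ΔU = −mB cosθ₂ + mB cosθ₁ = mB(cosθ₁ − cosθ₂).
W = (0.810)(0.00725)·(cos90° − cos45°) = (0.005873)·(-0.7071) = -0.004152 J.

W ≈ -0.00415 J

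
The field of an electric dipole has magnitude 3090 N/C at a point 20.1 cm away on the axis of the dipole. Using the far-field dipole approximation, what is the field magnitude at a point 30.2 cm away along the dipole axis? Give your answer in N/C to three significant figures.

E ≈ 911 N/C

Dipole fields scale as 1/r³ in the far field; the geometry is the same at both points.
E₂ = E₁ · (r₁/r₂)³ = 3090 · (20.1/30.2)³.
(r₁/r₂)³ = (0.6656)³ = 0.2948.
E₂ ≈ 911.0 N/C.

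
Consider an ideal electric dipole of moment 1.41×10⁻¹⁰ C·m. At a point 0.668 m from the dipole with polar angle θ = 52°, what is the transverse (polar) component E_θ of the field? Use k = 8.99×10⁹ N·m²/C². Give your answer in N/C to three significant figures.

For a dipole, E_θ = (kp sinθ)/r³.
kp/r³ = (8.99×10⁹)(1.41×10⁻¹⁰)/(0.668)³ = 4.253 N/C.
E_θ = 4.253·sin52° = 3.351 N/C.

E_θ ≈ 3.35 N/C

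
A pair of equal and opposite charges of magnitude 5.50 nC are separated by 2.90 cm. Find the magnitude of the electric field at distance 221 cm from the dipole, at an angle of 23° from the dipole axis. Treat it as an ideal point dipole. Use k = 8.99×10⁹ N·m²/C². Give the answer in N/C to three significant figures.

Dipole moment p = qd = (5.50×10⁻⁹ C)(0.0290 m) = 1.595×10⁻¹⁰ C·m.
At angle θ the dipole field magnitude is E = (kp/r³)·√(1 + 3cos²θ).
kp/r³ = (8.99×10⁹)(1.595×10⁻¹⁰) / (2.21)³ = 0.1328 N/C.
√(1 + 3cos²23°) = √(1 + 3·0.8473) = √3.5420 ≈ 1.8820.
E ≈ 0.1328 × 1.882 = 0.2500 N/C.

E ≈ 0.250 N/C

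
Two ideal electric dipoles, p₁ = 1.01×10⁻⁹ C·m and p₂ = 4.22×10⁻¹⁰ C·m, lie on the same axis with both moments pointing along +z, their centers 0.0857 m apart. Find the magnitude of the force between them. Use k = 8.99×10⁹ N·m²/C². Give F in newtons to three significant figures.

On-axis field of dipole 1 at distance r: E = 2kp₁/r³. Force on dipole 2 is F = p₂·dE/dr (gradient along axis).
dE/dr = −6kp₁/r⁴, so |F| = 6kp₁p₂/r⁴ (attractive for aligned moments).
F = 6(8.99×10⁹)(1.01×10⁻⁹)(4.22×10⁻¹⁰)/(0.0857)⁴ = 4.262×10⁻⁴ N.

F ≈ 4.26×10⁻⁴ N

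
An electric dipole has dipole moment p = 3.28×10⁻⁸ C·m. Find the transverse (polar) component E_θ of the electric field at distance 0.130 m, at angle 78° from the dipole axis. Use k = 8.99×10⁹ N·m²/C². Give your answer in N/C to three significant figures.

For a dipole, E_θ = (kp sinθ)/r³.
kp/r³ = (8.99×10⁹)(3.28×10⁻⁸)/(0.130)³ = 1.342×10⁵ N/C.
E_θ = 1.342×10⁵·sin78° = 1.313×10⁵ N/C.

E_θ ≈ 1.31×10⁵ N/C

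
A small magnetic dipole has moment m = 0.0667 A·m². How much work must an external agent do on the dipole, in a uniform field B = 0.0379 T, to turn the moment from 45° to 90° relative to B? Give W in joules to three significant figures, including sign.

W ≈ 0.00179 J

W_ext = ΔU = −mB cosθ₂ + mB cosθ₁ = mB(cosθ₁ − cosθ₂).
W = (0.0667)(0.0379)·(cos45° − cos90°) = (0.002528)·(+0.7071) = 0.001788 J.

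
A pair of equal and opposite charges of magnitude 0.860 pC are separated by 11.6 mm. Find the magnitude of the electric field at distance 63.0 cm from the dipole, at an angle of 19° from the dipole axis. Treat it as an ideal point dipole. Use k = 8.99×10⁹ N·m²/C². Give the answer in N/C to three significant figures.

Dipole moment p = qd = (8.60×10⁻¹³ C)(0.0116 m) = 9.976×10⁻¹⁵ C·m.
At angle θ the dipole field magnitude is E = (kp/r³)·√(1 + 3cos²θ).
kp/r³ = (8.99×10⁹)(9.976×10⁻¹⁵) / (0.630)³ = 3.587×10⁻⁴ N/C.
√(1 + 3cos²19°) = √(1 + 3·0.8940) = √3.6820 ≈ 1.9189.
E ≈ 3.587×10⁻⁴ × 1.919 = 6.882×10⁻⁴ N/C.

E ≈ 6.88×10⁻⁴ N/C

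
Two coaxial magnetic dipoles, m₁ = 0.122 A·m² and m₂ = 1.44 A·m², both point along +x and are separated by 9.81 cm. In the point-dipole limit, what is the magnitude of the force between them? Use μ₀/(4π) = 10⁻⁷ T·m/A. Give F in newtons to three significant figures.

On-axis B of dipole 1: B = (μ₀/4π)·2m₁/r³. Force on dipole 2: F = m₂·dB/dr.
dB/dr = −(μ₀/4π)·6m₁/r⁴, so |F| = (μ₀/4π)·6m₁m₂/r⁴.
F = 6(10⁻⁷)(0.122)(1.44)/(0.0981)⁴ = 0.001138 N.

F ≈ 0.00114 N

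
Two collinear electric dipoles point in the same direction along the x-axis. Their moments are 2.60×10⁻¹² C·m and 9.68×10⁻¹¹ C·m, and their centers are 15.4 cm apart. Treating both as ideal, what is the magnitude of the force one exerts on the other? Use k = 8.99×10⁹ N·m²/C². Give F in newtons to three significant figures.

F ≈ 2.41×10⁻⁸ N

On-axis field of dipole 1 at distance r: E = 2kp₁/r³. Force on dipole 2 is F = p₂·dE/dr (gradient along axis).
dE/dr = −6kp₁/r⁴, so |F| = 6kp₁p₂/r⁴ (attractive for aligned moments).
F = 6(8.99×10⁹)(2.60×10⁻¹²)(9.68×10⁻¹¹)/(0.154)⁴ = 2.414×10⁻⁸ N.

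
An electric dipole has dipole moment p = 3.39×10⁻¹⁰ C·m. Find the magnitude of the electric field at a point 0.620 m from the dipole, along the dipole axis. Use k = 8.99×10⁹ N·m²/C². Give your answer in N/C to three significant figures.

E ≈ 25.6 N/C

On the dipole axis E = 2kp/r³.
E = 2·(8.99×10⁹)(3.39×10⁻¹⁰) / (0.620)³ = 25.57 N/C.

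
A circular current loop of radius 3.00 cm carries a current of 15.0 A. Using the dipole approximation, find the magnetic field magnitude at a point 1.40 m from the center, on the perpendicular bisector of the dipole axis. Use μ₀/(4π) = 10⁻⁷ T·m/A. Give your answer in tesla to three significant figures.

Magnetic moment m = IA = Iπa² = (15.0)·π·(0.0300)² = 0.04241 A·m².
In the equatorial plane B = (μ₀/4π)·m/r³ (half the axial value).
B = (10⁻⁷)·(0.04241) / (1.40)³ = 1.546×10⁻⁹ T.

B ≈ 1.55×10⁻⁹ T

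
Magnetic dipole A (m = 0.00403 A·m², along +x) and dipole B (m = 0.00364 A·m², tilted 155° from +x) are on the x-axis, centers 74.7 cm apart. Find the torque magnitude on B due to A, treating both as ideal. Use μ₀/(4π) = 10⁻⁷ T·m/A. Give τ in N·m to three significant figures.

Dipole B is on the axis of dipole A, so B₁ there is axial: B₁ = (μ₀/4π)·2m₁/r³ along +x.
B₁ = 2(10⁻⁷)(0.00403)/(0.747)³ = 1.934×10⁻⁹ T.
τ = m₂ B₁ sinθ.
τ = (0.00364)(1.934×10⁻⁹)·sin155° = 2.975×10⁻¹² N·m.

τ ≈ 2.97×10⁻¹² N·m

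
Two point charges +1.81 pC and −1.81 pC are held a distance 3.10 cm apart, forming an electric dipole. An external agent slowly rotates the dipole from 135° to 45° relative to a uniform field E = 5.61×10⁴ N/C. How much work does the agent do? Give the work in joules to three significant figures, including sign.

Dipole moment p = qd = (1.81×10⁻¹² C)(0.0310 m) = 5.611×10⁻¹⁴ C·m.
W_ext = ΔU = U(θ₂) − U(θ₁) = −pE cosθ₂ − (−pE cosθ₁) = pE(cosθ₁ − cosθ₂).
W = (5.611×10⁻¹⁴)(5.61×10⁴)·(cos135° − cos45°) = (3.148×10⁻⁹)·(-1.4142) = -4.452×10⁻⁹ J.

W ≈ -4.45×10⁻⁹ J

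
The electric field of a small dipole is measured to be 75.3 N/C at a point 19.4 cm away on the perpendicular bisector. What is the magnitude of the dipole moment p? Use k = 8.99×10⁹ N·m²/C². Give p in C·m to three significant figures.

In the equatorial plane E = kp/r³, so p = Er³/(k).
p = (75.3)·(0.194)³ / (8.99×10⁹) = 6.116×10⁻¹¹ C·m.

p ≈ 6.12×10⁻¹¹ C·m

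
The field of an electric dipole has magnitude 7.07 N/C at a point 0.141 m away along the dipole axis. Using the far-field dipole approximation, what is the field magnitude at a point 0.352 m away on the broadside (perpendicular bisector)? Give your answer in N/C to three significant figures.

Dipole fields scale as 1/r³ in the far field.
The axial field is twice the equatorial field at the same r, so the geometry factor is 1/2.
E₂ = E₁ · (1/2) · (r₁/r₂)³ = 7.07 · 0.5 · (0.141/0.352)³.
(r₁/r₂)³ = (0.4006)³ = 0.06427.
E₂ ≈ 0.2272 N/C.

E ≈ 0.227 N/C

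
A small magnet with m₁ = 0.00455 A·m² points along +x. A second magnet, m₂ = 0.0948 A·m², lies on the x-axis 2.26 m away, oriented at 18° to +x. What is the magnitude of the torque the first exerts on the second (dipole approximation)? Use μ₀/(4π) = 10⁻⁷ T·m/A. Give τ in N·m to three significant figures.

Dipole B is on the axis of dipole A, so B₁ there is axial: B₁ = (μ₀/4π)·2m₁/r³ along +x.
B₁ = 2(10⁻⁷)(0.00455)/(2.26)³ = 7.883×10⁻¹¹ T.
τ = m₂ B₁ sinθ.
τ = (0.0948)(7.883×10⁻¹¹)·sin18° = 2.309×10⁻¹² N·m.

τ ≈ 2.31×10⁻¹² N·m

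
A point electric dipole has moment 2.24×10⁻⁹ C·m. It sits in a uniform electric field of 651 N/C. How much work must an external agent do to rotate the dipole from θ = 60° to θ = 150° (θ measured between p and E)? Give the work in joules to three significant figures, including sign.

W ≈ 1.99×10⁻⁶ J

W_ext = ΔU = U(θ₂) − U(θ₁) = −pE cosθ₂ − (−pE cosθ₁) = pE(cosθ₁ − cosθ₂).
W = (2.24×10⁻⁹)(651)·(cos60° − cos150°) = (1.458×10⁻⁶)·(+1.3660) = 1.992×10⁻⁶ J.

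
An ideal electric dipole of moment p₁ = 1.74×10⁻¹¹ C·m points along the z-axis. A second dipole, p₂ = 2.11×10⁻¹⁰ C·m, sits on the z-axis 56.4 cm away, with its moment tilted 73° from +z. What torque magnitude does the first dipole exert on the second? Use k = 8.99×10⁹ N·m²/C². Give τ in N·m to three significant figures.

τ ≈ 3.52×10⁻¹⁰ N·m

The second dipole sits on the axis of the first, so the field there is axial: E₁ = 2kp₁/r³ along +z.
E₁ = 2(8.99×10⁹)(1.74×10⁻¹¹)/(0.564)³ = 1.744 N/C.
Torque on the second dipole: τ = p₂ E₁ sinθ.
τ = (2.11×10⁻¹⁰)(1.744)·sin73° = 3.519×10⁻¹⁰ N·m.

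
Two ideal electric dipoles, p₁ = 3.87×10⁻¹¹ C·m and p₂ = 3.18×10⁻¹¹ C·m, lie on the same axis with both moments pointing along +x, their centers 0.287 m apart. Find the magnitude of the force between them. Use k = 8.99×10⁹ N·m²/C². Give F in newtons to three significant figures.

F ≈ 9.78×10⁻⁹ N

On-axis field of dipole 1 at distance r: E = 2kp₁/r³. Force on dipole 2 is F = p₂·dE/dr (gradient along axis).
dE/dr = −6kp₁/r⁴, so |F| = 6kp₁p₂/r⁴ (attractive for aligned moments).
F = 6(8.99×10⁹)(3.87×10⁻¹¹)(3.18×10⁻¹¹)/(0.287)⁴ = 9.784×10⁻⁹ N.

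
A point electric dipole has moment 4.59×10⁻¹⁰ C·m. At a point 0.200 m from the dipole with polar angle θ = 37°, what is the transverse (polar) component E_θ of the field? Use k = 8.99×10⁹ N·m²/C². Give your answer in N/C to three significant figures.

E_θ ≈ 310 N/C

For a dipole, E_θ = (kp sinθ)/r³.
kp/r³ = (8.99×10⁹)(4.59×10⁻¹⁰)/(0.200)³ = 515.8 N/C.
E_θ = 515.8·sin37° = 310.4 N/C.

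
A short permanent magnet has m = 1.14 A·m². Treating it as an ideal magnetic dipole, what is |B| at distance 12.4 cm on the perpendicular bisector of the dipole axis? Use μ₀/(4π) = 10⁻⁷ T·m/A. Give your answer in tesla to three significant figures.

In the equatorial plane B = (μ₀/4π)·m/r³ (half the axial value).
B = (10⁻⁷)·(1.14) / (0.124)³ = 5.979×10⁻⁵ T.

B ≈ 5.98×10⁻⁵ T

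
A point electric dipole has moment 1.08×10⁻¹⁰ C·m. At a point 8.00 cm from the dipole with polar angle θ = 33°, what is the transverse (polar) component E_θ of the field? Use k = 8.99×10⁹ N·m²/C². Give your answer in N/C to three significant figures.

For a dipole, E_θ = (kp sinθ)/r³.
kp/r³ = (8.99×10⁹)(1.08×10⁻¹⁰)/(0.0800)³ = 1896 N/C.
E_θ = 1896·sin33° = 1033 N/C.

E_θ ≈ 1030 N/C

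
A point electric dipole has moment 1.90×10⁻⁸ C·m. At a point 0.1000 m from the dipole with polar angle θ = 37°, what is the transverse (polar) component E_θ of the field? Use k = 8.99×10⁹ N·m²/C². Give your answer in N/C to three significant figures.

E_θ ≈ 1.03×10⁵ N/C

For a dipole, E_θ = (kp sinθ)/r³.
kp/r³ = (8.99×10⁹)(1.90×10⁻⁸)/(0.100)³ = 1.708×10⁵ N/C.
E_θ = 1.708×10⁵·sin37° = 1.028×10⁵ N/C.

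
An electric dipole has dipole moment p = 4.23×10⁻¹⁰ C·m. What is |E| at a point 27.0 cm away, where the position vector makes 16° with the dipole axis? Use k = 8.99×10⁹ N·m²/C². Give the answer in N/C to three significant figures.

At angle θ the dipole field magnitude is E = (kp/r³)·√(1 + 3cos²θ).
kp/r³ = (8.99×10⁹)(4.23×10⁻¹⁰) / (0.270)³ = 193.2 N/C.
√(1 + 3cos²16°) = √(1 + 3·0.9240) = √3.7721 ≈ 1.9422.
E ≈ 193.2 × 1.942 = 375.2 N/C.

E ≈ 375 N/C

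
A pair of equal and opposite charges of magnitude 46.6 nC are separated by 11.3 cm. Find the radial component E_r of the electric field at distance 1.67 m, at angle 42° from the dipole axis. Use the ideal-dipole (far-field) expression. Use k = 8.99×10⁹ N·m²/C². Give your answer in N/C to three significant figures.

Dipole moment p = qd = (4.66×10⁻⁸ C)(0.113 m) = 5.266×10⁻⁹ C·m.
For a dipole, E_r = (2kp cosθ)/r³.
kp/r³ = (8.99×10⁹)(5.266×10⁻⁹)/(1.67)³ = 10.16 N/C.
E_r = 2·10.16·cos42° = 15.11 N/C.

E_r ≈ 15.1 N/C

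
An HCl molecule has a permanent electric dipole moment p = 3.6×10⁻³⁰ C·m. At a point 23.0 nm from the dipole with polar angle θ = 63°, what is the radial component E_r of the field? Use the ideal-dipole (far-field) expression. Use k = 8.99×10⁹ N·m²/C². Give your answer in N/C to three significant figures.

E_r ≈ 2420 N/C

For a dipole, E_r = (2kp cosθ)/r³.
kp/r³ = (8.99×10⁹)(3.60×10⁻³⁰)/(2.30×10⁻⁸)³ = 2660 N/C.
E_r = 2·2660·cos63° = 2415 N/C.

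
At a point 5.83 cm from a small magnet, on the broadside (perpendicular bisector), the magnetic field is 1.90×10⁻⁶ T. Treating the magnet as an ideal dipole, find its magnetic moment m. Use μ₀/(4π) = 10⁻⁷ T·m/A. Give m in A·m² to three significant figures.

In the equatorial plane B = (μ₀/4π)·m/r³, so m = Br³·4π/(μ₀).
m = (1.90×10⁻⁶)·(0.0583)³ / (10⁻⁷) = 0.003765 A·m².

m ≈ 0.00376 A·m²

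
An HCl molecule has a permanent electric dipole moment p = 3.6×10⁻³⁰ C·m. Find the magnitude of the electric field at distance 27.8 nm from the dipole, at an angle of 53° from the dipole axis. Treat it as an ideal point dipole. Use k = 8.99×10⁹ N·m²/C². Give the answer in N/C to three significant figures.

E ≈ 2180 N/C

At angle θ the dipole field magnitude is E = (kp/r³)·√(1 + 3cos²θ).
kp/r³ = (8.99×10⁹)(3.60×10⁻³⁰) / (2.78×10⁻⁸)³ = 1506 N/C.
√(1 + 3cos²53°) = √(1 + 3·0.3622) = √2.0865 ≈ 1.4445.
E ≈ 1506 × 1.444 = 2176 N/C.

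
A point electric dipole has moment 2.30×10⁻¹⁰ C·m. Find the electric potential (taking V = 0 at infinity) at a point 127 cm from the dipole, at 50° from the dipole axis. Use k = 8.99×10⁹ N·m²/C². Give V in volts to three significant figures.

The dipole potential is V = kp cosθ / r².
V = (8.99×10⁹)(2.30×10⁻¹⁰)·cos50° / (1.27)² = 0.8240 V.

V ≈ 0.824 V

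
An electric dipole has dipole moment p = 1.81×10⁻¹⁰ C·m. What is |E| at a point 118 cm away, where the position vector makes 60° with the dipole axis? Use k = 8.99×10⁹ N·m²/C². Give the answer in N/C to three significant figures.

At angle θ the dipole field magnitude is E = (kp/r³)·√(1 + 3cos²θ).
kp/r³ = (8.99×10⁹)(1.81×10⁻¹⁰) / (1.18)³ = 0.9904 N/C.
√(1 + 3cos²60°) = √(1 + 3·0.2500) = √1.7500 ≈ 1.3229.
E ≈ 0.9904 × 1.323 = 1.310 N/C.

E ≈ 1.31 N/C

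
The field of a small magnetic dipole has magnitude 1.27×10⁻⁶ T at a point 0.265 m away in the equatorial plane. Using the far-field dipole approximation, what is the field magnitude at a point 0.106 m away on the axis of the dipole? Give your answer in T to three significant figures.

Dipole fields scale as 1/r³ in the far field.
The axial field is twice the equatorial field at the same r, so the geometry factor is 2/1.
B₂ = B₁ · (2/1) · (r₁/r₂)³ = 1.27×10⁻⁶ · 2 · (0.265/0.106)³.
(r₁/r₂)³ = (2.5)³ = 15.62.
B₂ ≈ 3.969×10⁻⁵ T.

B ≈ 3.97×10⁻⁵ T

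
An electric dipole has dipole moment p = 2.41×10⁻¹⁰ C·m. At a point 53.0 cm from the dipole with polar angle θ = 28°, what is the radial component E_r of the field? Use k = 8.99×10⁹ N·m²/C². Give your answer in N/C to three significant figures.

E_r ≈ 25.7 N/C

For a dipole, E_r = (2kp cosθ)/r³.
kp/r³ = (8.99×10⁹)(2.41×10⁻¹⁰)/(0.530)³ = 14.55 N/C.
E_r = 2·14.55·cos28° = 25.70 N/C.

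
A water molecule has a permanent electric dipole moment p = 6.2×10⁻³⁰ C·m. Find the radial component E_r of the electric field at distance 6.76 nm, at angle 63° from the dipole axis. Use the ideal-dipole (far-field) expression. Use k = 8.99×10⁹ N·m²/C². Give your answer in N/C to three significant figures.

E_r ≈ 1.64×10⁵ N/C

For a dipole, E_r = (2kp cosθ)/r³.
kp/r³ = (8.99×10⁹)(6.20×10⁻³⁰)/(6.76×10⁻⁹)³ = 1.804×10⁵ N/C.
E_r = 2·1.804×10⁵·cos63° = 1.638×10⁵ N/C.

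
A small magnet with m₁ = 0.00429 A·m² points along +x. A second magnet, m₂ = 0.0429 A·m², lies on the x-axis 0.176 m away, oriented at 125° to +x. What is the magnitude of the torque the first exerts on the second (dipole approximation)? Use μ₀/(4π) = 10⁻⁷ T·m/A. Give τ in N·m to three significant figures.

Dipole B is on the axis of dipole A, so B₁ there is axial: B₁ = (μ₀/4π)·2m₁/r³ along +x.
B₁ = 2(10⁻⁷)(0.00429)/(0.176)³ = 1.574×10⁻⁷ T.
τ = m₂ B₁ sinθ.
τ = (0.0429)(1.574×10⁻⁷)·sin125° = 5.531×10⁻⁹ N·m.

τ ≈ 5.53×10⁻⁹ N·m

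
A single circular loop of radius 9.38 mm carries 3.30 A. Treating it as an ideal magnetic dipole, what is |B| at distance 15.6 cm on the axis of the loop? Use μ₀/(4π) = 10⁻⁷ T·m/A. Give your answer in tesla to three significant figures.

B ≈ 4.81×10⁻⁸ T

Magnetic moment m = IA = Iπa² = (3.30)·π·(0.00938)² = 9.122×10⁻⁴ A·m².
On axis B = (μ₀/4π)·2m/r³.
B = 2·(10⁻⁷)·(9.122×10⁻⁴) / (0.156)³ = 4.806×10⁻⁸ T.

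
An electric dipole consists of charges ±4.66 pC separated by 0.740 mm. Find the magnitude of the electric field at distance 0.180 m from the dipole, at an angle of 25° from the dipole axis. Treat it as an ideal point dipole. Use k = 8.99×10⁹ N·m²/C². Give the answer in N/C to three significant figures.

Dipole moment p = qd = (4.66×10⁻¹² C)(7.40×10⁻⁴ m) = 3.448×10⁻¹⁵ C·m.
At angle θ the dipole field magnitude is E = (kp/r³)·√(1 + 3cos²θ).
kp/r³ = (8.99×10⁹)(3.448×10⁻¹⁵) / (0.180)³ = 0.005315 N/C.
√(1 + 3cos²25°) = √(1 + 3·0.8214) = √3.4642 ≈ 1.8612.
E ≈ 0.005315 × 1.861 = 0.009893 N/C.

E ≈ 0.00989 N/C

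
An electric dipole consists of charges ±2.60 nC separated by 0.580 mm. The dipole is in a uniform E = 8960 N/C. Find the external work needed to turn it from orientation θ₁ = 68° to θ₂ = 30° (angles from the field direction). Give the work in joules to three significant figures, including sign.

Dipole moment p = qd = (2.60×10⁻⁹ C)(5.80×10⁻⁴ m) = 1.508×10⁻¹² C·m.
W_ext = ΔU = U(θ₂) − U(θ₁) = −pE cosθ₂ − (−pE cosθ₁) = pE(cosθ₁ − cosθ₂).
W = (1.508×10⁻¹²)(8960)·(cos68° − cos30°) = (1.351×10⁻⁸)·(-0.4914) = -6.640×10⁻⁹ J.

W ≈ -6.64×10⁻⁹ J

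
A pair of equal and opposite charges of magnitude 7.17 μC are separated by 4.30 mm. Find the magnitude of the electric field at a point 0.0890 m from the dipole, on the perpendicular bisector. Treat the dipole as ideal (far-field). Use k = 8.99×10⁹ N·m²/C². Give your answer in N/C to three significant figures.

E ≈ 3.93×10⁵ N/C

Dipole moment p = qd = (7.17×10⁻⁶ C)(0.00430 m) = 3.083×10⁻⁸ C·m.
In the equatorial plane E = kp/r³.
E = (8.99×10⁹)(3.083×10⁻⁸) / (0.0890)³ = 3.932×10⁵ N/C.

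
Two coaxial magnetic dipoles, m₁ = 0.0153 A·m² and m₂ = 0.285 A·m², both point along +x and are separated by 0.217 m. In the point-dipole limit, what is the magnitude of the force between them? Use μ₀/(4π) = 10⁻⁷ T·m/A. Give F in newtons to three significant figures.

F ≈ 1.18×10⁻⁶ N

On-axis B of dipole 1: B = (μ₀/4π)·2m₁/r³. Force on dipole 2: F = m₂·dB/dr.
dB/dr = −(μ₀/4π)·6m₁/r⁴, so |F| = (μ₀/4π)·6m₁m₂/r⁴.
F = 6(10⁻⁷)(0.0153)(0.285)/(0.217)⁴ = 1.180×10⁻⁶ N.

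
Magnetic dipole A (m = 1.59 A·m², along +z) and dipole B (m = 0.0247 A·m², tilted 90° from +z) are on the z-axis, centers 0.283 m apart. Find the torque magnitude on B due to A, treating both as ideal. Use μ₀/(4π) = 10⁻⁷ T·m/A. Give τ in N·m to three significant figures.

Dipole B is on the axis of dipole A, so B₁ there is axial: B₁ = (μ₀/4π)·2m₁/r³ along +z.
B₁ = 2(10⁻⁷)(1.59)/(0.283)³ = 1.403×10⁻⁵ T.
τ = m₂ B₁ sinθ.
τ = (0.0247)(1.403×10⁻⁵)·sin90° = 3.465×10⁻⁷ N·m.

τ ≈ 3.47×10⁻⁷ N·m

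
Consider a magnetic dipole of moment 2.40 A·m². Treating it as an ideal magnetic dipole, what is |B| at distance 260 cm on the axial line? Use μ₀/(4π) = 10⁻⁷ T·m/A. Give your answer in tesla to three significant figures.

B ≈ 2.73×10⁻⁸ T

On axis B = (μ₀/4π)·2m/r³.
B = 2·(10⁻⁷)·(2.40) / (2.60)³ = 2.731×10⁻⁸ T.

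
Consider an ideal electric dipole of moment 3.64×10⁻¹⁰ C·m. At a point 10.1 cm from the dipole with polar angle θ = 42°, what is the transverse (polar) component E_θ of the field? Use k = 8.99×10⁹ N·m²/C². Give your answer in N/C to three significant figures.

E_θ ≈ 2130 N/C

For a dipole, E_θ = (kp sinθ)/r³.
kp/r³ = (8.99×10⁹)(3.64×10⁻¹⁰)/(0.101)³ = 3176 N/C.
E_θ = 3176·sin42° = 2125 N/C.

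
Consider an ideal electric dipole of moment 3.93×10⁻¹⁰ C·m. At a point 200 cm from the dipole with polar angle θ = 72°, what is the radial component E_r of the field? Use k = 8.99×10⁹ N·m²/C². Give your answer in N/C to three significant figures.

E_r ≈ 0.273 N/C

For a dipole, E_r = (2kp cosθ)/r³.
kp/r³ = (8.99×10⁹)(3.93×10⁻¹⁰)/(2.00)³ = 0.4416 N/C.
E_r = 2·0.4416·cos72° = 0.2729 N/C.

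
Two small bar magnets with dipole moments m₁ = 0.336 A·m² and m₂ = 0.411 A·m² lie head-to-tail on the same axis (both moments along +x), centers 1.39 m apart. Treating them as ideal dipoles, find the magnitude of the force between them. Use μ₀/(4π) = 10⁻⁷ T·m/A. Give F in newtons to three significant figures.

F ≈ 2.22×10⁻⁸ N

On-axis B of dipole 1: B = (μ₀/4π)·2m₁/r³. Force on dipole 2: F = m₂·dB/dr.
dB/dr = −(μ₀/4π)·6m₁/r⁴, so |F| = (μ₀/4π)·6m₁m₂/r⁴.
F = 6(10⁻⁷)(0.336)(0.411)/(1.39)⁴ = 2.220×10⁻⁸ N.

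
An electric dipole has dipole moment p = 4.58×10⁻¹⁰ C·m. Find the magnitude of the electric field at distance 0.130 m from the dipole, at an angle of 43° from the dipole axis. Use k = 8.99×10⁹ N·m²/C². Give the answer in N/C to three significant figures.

At angle θ the dipole field magnitude is E = (kp/r³)·√(1 + 3cos²θ).
kp/r³ = (8.99×10⁹)(4.58×10⁻¹⁰) / (0.130)³ = 1874 N/C.
√(1 + 3cos²43°) = √(1 + 3·0.5349) = √2.6046 ≈ 1.6139.
E ≈ 1874 × 1.614 = 3025 N/C.

E ≈ 3020 N/C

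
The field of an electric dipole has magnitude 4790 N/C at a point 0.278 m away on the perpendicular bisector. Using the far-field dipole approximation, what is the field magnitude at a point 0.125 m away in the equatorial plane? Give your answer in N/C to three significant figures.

E ≈ 5.27×10⁴ N/C

Dipole fields scale as 1/r³ in the far field; the geometry is the same at both points.
E₂ = E₁ · (r₁/r₂)³ = 4790 · (0.278/0.125)³.
(r₁/r₂)³ = (2.224)³ = 11.
E₂ ≈ 5.269×10⁴ N/C.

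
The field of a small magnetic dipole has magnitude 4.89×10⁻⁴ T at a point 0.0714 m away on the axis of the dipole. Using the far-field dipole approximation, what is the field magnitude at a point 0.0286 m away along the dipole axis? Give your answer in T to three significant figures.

Dipole fields scale as 1/r³ in the far field; the geometry is the same at both points.
B₂ = B₁ · (r₁/r₂)³ = 4.89×10⁻⁴ · (0.0714/0.0286)³.
(r₁/r₂)³ = (2.497)³ = 15.56.
B₂ ≈ 0.007609 T.

B ≈ 0.00761 T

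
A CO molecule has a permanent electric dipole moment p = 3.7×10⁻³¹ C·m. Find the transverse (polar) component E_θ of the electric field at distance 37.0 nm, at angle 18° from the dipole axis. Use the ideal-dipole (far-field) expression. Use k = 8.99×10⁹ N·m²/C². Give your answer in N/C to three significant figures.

For a dipole, E_θ = (kp sinθ)/r³.
kp/r³ = (8.99×10⁹)(3.70×10⁻³¹)/(3.70×10⁻⁸)³ = 65.67 N/C.
E_θ = 65.67·sin18° = 20.29 N/C.

E_θ ≈ 20.3 N/C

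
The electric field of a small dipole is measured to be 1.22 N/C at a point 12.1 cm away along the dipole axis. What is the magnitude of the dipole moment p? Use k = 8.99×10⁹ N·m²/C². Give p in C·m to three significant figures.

p ≈ 1.20×10⁻¹³ C·m

On axis E = 2kp/r³, so p = Er³/(2k).
p = (1.22)·(0.121)³ / (2·8.99×10⁹) = 1.202×10⁻¹³ C·m.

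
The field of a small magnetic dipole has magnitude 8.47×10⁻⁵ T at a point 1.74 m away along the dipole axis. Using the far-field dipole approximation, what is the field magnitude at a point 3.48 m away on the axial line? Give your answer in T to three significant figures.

Dipole fields scale as 1/r³ in the far field; the geometry is the same at both points.
B₂ = B₁ · (r₁/r₂)³ = 8.47×10⁻⁵ · (1.74/3.48)³.
(r₁/r₂)³ = (0.5)³ = 0.125.
B₂ ≈ 1.059×10⁻⁵ T.

B ≈ 1.06×10⁻⁵ T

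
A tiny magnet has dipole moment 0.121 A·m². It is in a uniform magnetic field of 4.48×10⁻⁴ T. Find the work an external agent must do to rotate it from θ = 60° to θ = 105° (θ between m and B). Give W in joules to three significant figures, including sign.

W_ext = ΔU = −mB cosθ₂ + mB cosθ₁ = mB(cosθ₁ − cosθ₂).
W = (0.121)(4.48×10⁻⁴)·(cos60° − cos105°) = (5.421×10⁻⁵)·(+0.7588) = 4.113×10⁻⁵ J.

W ≈ 4.11×10⁻⁵ J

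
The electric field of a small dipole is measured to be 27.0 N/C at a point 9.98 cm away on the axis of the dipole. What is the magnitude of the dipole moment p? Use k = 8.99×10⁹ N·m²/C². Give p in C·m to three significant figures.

p ≈ 1.49×10⁻¹² C·m

On axis E = 2kp/r³, so p = Er³/(2k).
p = (27.0)·(0.0998)³ / (2·8.99×10⁹) = 1.493×10⁻¹² C·m.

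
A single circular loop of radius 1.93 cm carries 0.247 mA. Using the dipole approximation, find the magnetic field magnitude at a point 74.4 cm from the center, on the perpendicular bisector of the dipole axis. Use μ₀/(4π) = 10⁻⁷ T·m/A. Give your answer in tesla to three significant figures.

Magnetic moment m = IA = Iπa² = (2.47×10⁻⁴)·π·(0.0193)² = 2.89×10⁻⁷ A·m².
In the equatorial plane B = (μ₀/4π)·m/r³ (half the axial value).
B = (10⁻⁷)·(2.89×10⁻⁷) / (0.744)³ = 7.017×10⁻¹⁴ T.

B ≈ 7.02×10⁻¹⁴ T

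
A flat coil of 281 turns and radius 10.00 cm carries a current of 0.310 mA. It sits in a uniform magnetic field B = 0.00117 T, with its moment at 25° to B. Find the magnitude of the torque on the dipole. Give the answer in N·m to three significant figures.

m = NIA = NIπa² = 281·(3.10×10⁻⁴)·π·(0.100)² = 0.002737 A·m².
Torque on a magnetic dipole: τ = mB sinθ.
τ = (0.002737)(0.00117)·sin25° = 1.353×10⁻⁶ N·m.

τ ≈ 1.35×10⁻⁶ N·m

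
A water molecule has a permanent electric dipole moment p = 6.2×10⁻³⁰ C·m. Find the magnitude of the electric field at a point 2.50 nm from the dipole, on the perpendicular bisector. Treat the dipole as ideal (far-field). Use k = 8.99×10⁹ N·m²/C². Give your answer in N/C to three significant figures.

On the perpendicular bisector E = kp/r³ (half the axial value at the same distance).
E = (8.99×10⁹)(6.20×10⁻³⁰) / (2.50×10⁻⁹)³ = 3.567×10⁶ N/C.

E ≈ 3.57×10⁶ N/C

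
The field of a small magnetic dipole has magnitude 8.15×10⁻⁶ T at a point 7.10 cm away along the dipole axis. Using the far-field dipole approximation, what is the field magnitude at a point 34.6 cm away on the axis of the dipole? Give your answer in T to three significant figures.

B ≈ 7.04×10⁻⁸ T

Dipole fields scale as 1/r³ in the far field; the geometry is the same at both points.
B₂ = B₁ · (r₁/r₂)³ = 8.15×10⁻⁶ · (7.10/34.6)³.
(r₁/r₂)³ = (0.2052)³ = 0.008641.
B₂ ≈ 7.042×10⁻⁸ T.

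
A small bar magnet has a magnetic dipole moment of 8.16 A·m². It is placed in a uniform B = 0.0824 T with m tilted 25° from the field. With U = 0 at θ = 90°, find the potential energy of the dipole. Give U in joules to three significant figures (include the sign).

U ≈ -0.609 J

U = −m·B = −mB cosθ.
U = −(8.16)(0.0824)·cos25° = -0.6094 J.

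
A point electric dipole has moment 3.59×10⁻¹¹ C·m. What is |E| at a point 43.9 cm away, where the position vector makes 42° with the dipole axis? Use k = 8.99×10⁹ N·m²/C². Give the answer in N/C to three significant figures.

E ≈ 6.22 N/C

At angle θ the dipole field magnitude is E = (kp/r³)·√(1 + 3cos²θ).
kp/r³ = (8.99×10⁹)(3.59×10⁻¹¹) / (0.439)³ = 3.815 N/C.
√(1 + 3cos²42°) = √(1 + 3·0.5523) = √2.6568 ≈ 1.6300.
E ≈ 3.815 × 1.630 = 6.218 N/C.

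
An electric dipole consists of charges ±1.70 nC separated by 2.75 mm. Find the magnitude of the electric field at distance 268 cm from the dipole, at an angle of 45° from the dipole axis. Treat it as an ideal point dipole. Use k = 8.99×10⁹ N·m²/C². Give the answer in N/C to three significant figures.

E ≈ 0.00345 N/C

Dipole moment p = qd = (1.70×10⁻⁹ C)(0.00275 m) = 4.675×10⁻¹² C·m.
At angle θ the dipole field magnitude is E = (kp/r³)·√(1 + 3cos²θ).
kp/r³ = (8.99×10⁹)(4.675×10⁻¹²) / (2.68)³ = 0.002183 N/C.
√(1 + 3cos²45°) = √(1 + 3·0.5000) = √2.5000 ≈ 1.5811.
E ≈ 0.002183 × 1.581 = 0.003452 N/C.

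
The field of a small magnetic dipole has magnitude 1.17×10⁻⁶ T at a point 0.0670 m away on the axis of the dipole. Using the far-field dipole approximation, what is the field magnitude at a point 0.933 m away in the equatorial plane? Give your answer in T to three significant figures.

B ≈ 2.17×10⁻¹⁰ T

Dipole fields scale as 1/r³ in the far field.
The axial field is twice the equatorial field at the same r, so the geometry factor is 1/2.
B₂ = B₁ · (1/2) · (r₁/r₂)³ = 1.17×10⁻⁶ · 0.5 · (0.0670/0.933)³.
(r₁/r₂)³ = (0.07181)³ = 0.0003703.
B₂ ≈ 2.166×10⁻¹⁰ T.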